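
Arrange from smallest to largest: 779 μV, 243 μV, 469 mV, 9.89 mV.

779 μV = 0.000779 V
243 μV = 0.000243 V
469 mV = 0.469 V
9.89 mV = 0.00989 V

243 μV < 779 μV < 9.89 mV < 469 mV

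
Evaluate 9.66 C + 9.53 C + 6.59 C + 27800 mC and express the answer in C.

In C:
  9.66 C → 9.66
  9.53 C → 9.53
  6.59 C → 6.59
  27800 mC = 27800e-3 C = 27.8
Sum: 9.66 + 9.53 + 6.59 + 27.8 = 53.58

53.58 C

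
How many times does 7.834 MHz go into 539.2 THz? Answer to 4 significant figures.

68830000

(539.2e12) / (7.834e6) = 68.828e6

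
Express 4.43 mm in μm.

milli = 10^-3, micro = 10^-6; factor is 10^3.
4.43 × 10^3 = 4430

4430 μm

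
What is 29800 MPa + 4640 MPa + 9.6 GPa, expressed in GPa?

44.04 GPa

In GPa:
  29800 MPa = 29800 × 10^-3 GPa = 29.8
  4640 MPa = 4640 × 10^-3 GPa = 4.64
  9.6 GPa → 9.6
Sum: 29.8 + 4.64 + 9.6 = 44.04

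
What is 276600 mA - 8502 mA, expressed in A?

268.098 A

In A:
  276600 mA = 276600 × 10⁻³ A = 276.6
  8502 mA = 8502 × 10⁻³ A = 8.502
Difference: 276.6 - 8.502 = 268.098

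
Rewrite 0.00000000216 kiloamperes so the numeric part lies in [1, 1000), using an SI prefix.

= 2.16 × 10^-6 amperes; 10^-6 is micro.

2.16 microamperes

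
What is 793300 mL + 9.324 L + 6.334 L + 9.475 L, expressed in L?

In L:
  793300 mL = 793300 × 10⁻³ L = 793.3
  9.324 L → 9.324
  6.334 L → 6.334
  9.475 L → 9.475
Sum: 793.3 + 9.324 + 6.334 + 9.475 = 818.433

818.433 L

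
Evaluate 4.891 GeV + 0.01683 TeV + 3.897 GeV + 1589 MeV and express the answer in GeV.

In GeV:
  4.891 GeV → 4.891
  0.01683 TeV = 0.01683e3 GeV = 16.83
  3.897 GeV → 3.897
  1589 MeV = 1589e-3 GeV = 1.589
Sum: 4.891 + 16.83 + 3.897 + 1.589 = 27.207

27.207 GeV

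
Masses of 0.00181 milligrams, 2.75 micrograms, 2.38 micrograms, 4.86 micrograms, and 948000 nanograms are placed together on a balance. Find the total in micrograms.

959.8 micrograms

In micrograms:
  0.00181 milligrams = 0.00181e3 micrograms = 1.81
  2.75 micrograms → 2.75
  2.38 micrograms → 2.38
  4.86 micrograms → 4.86
  948000 nanograms = 948000e-3 micrograms = 948
Sum: 1.81 + 2.75 + 2.38 + 4.86 + 948 = 959.8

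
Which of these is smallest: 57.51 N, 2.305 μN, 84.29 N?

2.305 μN

57.51 N = 57.51 N
2.305 μN = 0.000002305 N
84.29 N = 84.29 N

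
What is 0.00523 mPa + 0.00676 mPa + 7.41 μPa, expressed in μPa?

19.4 μPa

In μPa:
  0.00523 mPa = 0.00523 × 10³ μPa = 5.23
  0.00676 mPa = 0.00676 × 10³ μPa = 6.76
  7.41 μPa → 7.41
Sum: 5.23 + 6.76 + 7.41 = 19.4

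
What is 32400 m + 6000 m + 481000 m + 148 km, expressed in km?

In km:
  32400 m = 32400 × 10⁻³ km = 32.4
  6000 m = 6000 × 10⁻³ km = 6
  481000 m = 481000 × 10⁻³ km = 481
  148 km → 148
Sum: 32.4 + 6 + 481 + 148 = 667.4

667.4 km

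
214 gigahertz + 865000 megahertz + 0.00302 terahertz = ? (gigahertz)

In gigahertz:
  214 gigahertz → 214
  865000 megahertz = 865000 × 10^-3 gigahertz = 865
  0.00302 terahertz = 0.00302 × 10^3 gigahertz = 3.02
Sum: 214 + 865 + 3.02 = 1082.02

1082.02 gigahertz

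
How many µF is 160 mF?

160000 µF

milli = 10⁻³, micro = 10⁻⁶; factor is 10³.
160 × 10³ = 160000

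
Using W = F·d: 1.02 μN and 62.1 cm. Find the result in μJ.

1.02e-6 × 62.1e-2 = 63.342e-8 J

0.63342 μJ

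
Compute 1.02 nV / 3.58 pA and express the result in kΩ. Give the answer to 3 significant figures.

0.285 kΩ

(1.02 × 10^-9) / (3.58 × 10^-12) = 0.28492 × 10^3 Ω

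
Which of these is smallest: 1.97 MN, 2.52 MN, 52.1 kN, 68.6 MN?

52.1 kN

1.97 MN = 1970000 N
2.52 MN = 2520000 N
52.1 kN = 52100 N
68.6 MN = 68600000 N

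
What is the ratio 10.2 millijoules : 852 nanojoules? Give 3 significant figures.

(10.2e-3) / (852e-9) = 0.01197e6

12000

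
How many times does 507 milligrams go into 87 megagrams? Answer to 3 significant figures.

(87 × 10⁶) / (507 × 10⁻³) = 0.1716 × 10⁹

172000000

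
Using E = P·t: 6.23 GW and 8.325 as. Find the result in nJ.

6.23 × 10⁹ × 8.325 × 10⁻¹⁸ = 51.86475 × 10⁻⁹ J

51.86475 nJ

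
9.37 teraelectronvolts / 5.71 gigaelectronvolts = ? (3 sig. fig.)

1640

(9.37 × 10¹²) / (5.71 × 10⁹) = 1.641 × 10³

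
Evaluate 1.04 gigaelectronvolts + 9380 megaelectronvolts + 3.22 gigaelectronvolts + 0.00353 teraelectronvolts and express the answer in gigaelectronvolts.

In gigaelectronvolts:
  1.04 gigaelectronvolts → 1.04
  9380 megaelectronvolts = 9380e-3 gigaelectronvolts = 9.38
  3.22 gigaelectronvolts → 3.22
  0.00353 teraelectronvolts = 0.00353e3 gigaelectronvolts = 3.53
Sum: 1.04 + 9.38 + 3.22 + 3.53 = 17.17

17.17 gigaelectronvolts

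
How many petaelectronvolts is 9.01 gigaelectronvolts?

giga = 1e9, peta = 1e15; factor is 1e-6.
9.01 × 1e-6 = 0.00000901

0.00000901 petaelectronvolts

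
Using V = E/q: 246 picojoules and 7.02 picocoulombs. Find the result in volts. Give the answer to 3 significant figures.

35.0 volts

(246 × 10^-12) / (7.02 × 10^-12) = 35.043 V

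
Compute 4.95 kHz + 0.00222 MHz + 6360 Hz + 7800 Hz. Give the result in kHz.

21.33 kHz

In kHz:
  4.95 kHz → 4.95
  0.00222 MHz = 0.00222 × 10³ kHz = 2.22
  6360 Hz = 6360 × 10⁻³ kHz = 6.36
  7800 Hz = 7800 × 10⁻³ kHz = 7.8
Sum: 4.95 + 2.22 + 6.36 + 7.8 = 21.33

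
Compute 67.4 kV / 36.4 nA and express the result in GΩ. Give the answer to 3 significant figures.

1850 GΩ

(67.4e3) / (36.4e-9) = 1.8516e12 Ω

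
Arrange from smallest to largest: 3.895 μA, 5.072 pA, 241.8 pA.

5.072 pA < 241.8 pA < 3.895 μA

3.895 μA = 0.000003895 A
5.072 pA = 0.000000000005072 A
241.8 pA = 0.0000000002418 A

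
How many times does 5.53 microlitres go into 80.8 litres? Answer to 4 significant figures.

(80.8) / (5.53 × 10⁻⁶) = 14.611 × 10⁶

14610000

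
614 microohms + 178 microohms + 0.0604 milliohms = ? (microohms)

852.4 microohms

In microohms:
  614 microohms → 614
  178 microohms → 178
  0.0604 milliohms = 0.0604 × 10^3 microohms = 60.4
Sum: 614 + 178 + 60.4 = 852.4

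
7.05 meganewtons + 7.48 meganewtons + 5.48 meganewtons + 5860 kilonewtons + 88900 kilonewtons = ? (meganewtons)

In meganewtons:
  7.05 meganewtons → 7.05
  7.48 meganewtons → 7.48
  5.48 meganewtons → 5.48
  5860 kilonewtons = 5860 × 10^-3 meganewtons = 5.86
  88900 kilonewtons = 88900 × 10^-3 meganewtons = 88.9
Sum: 7.05 + 7.48 + 5.48 + 5.86 + 88.9 = 114.77

114.77 meganewtons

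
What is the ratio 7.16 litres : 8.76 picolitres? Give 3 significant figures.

(7.16) / (8.76 × 10⁻¹²) = 0.8174 × 10¹²

817000000000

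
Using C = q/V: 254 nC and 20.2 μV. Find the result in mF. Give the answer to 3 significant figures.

(254 × 10⁻⁹) / (20.2 × 10⁻⁶) = 12.574 × 10⁻³ F

12.6 mF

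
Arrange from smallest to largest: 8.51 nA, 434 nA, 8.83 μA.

8.51 nA = 0.00000000851 A
434 nA = 0.000000434 A
8.83 μA = 0.00000883 A

8.51 nA < 434 nA < 8.83 μA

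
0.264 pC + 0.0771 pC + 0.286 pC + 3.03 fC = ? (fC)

630.13 fC

In fC:
  0.264 pC = 0.264 × 10^3 fC = 264
  0.0771 pC = 0.0771 × 10^3 fC = 77.1
  0.286 pC = 0.286 × 10^3 fC = 286
  3.03 fC → 3.03
Sum: 264 + 77.1 + 286 + 3.03 = 630.13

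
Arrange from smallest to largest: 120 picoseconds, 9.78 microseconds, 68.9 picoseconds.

68.9 picoseconds < 120 picoseconds < 9.78 microseconds

120 picoseconds = 0.00000000012 seconds
9.78 microseconds = 0.00000978 seconds
68.9 picoseconds = 0.0000000000689 seconds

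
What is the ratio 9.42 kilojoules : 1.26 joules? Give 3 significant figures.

(9.42 × 10^3) / (1.26) = 7.476 × 10^3

7480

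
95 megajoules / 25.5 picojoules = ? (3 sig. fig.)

3730000000000000000

(95 × 10^6) / (25.5 × 10^-12) = 3.725 × 10^18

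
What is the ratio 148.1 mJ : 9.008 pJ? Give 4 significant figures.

(148.1 × 10⁻³) / (9.008 × 10⁻¹²) = 16.441 × 10⁹

16440000000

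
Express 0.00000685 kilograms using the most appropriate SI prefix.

= 6.85 × 10⁻³ grams; 10⁻³ is milli.

6.85 milligrams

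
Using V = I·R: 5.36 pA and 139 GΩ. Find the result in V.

0.74504 V

5.36 × 10⁻¹² × 139 × 10⁹ = 745.04 × 10⁻³ V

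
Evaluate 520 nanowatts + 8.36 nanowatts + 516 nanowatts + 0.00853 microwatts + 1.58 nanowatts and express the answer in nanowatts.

In nanowatts:
  520 nanowatts → 520
  8.36 nanowatts → 8.36
  516 nanowatts → 516
  0.00853 microwatts = 0.00853 × 10³ nanowatts = 8.53
  1.58 nanowatts → 1.58
Sum: 520 + 8.36 + 516 + 8.53 + 1.58 = 1054.47

1054.47 nanowatts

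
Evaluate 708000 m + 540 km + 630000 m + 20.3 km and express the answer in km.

In km:
  708000 m = 708000 × 10⁻³ km = 708
  540 km → 540
  630000 m = 630000 × 10⁻³ km = 630
  20.3 km → 20.3
Sum: 708 + 540 + 630 + 20.3 = 1898.3

1898.3 km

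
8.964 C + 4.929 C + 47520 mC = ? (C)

61.413 C

In C:
  8.964 C → 8.964
  4.929 C → 4.929
  47520 mC = 47520 × 10^-3 C = 47.52
Sum: 8.964 + 4.929 + 47.52 = 61.413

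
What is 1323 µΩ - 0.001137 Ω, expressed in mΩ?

0.186 mΩ

In mΩ:
  1323 µΩ = 1323e-3 mΩ = 1.323
  0.001137 Ω = 0.001137e3 mΩ = 1.137
Difference: 1.323 - 1.137 = 0.186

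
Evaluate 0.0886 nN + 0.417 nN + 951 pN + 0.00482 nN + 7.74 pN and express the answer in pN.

In pN:
  0.0886 nN = 0.0886e3 pN = 88.6
  0.417 nN = 0.417e3 pN = 417
  951 pN → 951
  0.00482 nN = 0.00482e3 pN = 4.82
  7.74 pN → 7.74
Sum: 88.6 + 417 + 951 + 4.82 + 7.74 = 1469.16

1469.16 pN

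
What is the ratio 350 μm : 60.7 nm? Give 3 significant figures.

(350e-6) / (60.7e-9) = 5.766e3

5770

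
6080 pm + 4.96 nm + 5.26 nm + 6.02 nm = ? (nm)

In nm:
  6080 pm = 6080e-3 nm = 6.08
  4.96 nm → 4.96
  5.26 nm → 5.26
  6.02 nm → 6.02
Sum: 6.08 + 4.96 + 5.26 + 6.02 = 22.32

22.32 nm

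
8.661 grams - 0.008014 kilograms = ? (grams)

0.647 grams

In grams:
  8.661 grams → 8.661
  0.008014 kilograms = 0.008014 × 10^3 grams = 8.014
Difference: 8.661 - 8.014 = 0.647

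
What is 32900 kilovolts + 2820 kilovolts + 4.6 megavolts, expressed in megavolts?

40.32 megavolts

In megavolts:
  32900 kilovolts = 32900 × 10^-3 megavolts = 32.9
  2820 kilovolts = 2820 × 10^-3 megavolts = 2.82
  4.6 megavolts → 4.6
Sum: 32.9 + 2.82 + 4.6 = 40.32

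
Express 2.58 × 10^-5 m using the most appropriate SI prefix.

= 25.8 × 10^-6 m; 10^-6 is micro.

25.8 um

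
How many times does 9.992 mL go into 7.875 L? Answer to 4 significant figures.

(7.875) / (9.992 × 10^-3) = 0.78813 × 10^3

788.1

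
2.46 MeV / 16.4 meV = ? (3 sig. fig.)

(2.46 × 10^6) / (16.4 × 10^-3) = 0.15 × 10^9

150000000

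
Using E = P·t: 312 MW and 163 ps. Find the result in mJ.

50.856 mJ

312 × 10^6 × 163 × 10^-12 = 50856 × 10^-6 J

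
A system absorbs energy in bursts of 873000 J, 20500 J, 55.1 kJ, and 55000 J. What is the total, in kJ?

In kJ:
  873000 J = 873000 × 10^-3 kJ = 873
  20500 J = 20500 × 10^-3 kJ = 20.5
  55.1 kJ → 55.1
  55000 J = 55000 × 10^-3 kJ = 55
Sum: 873 + 20.5 + 55.1 + 55 = 1003.6

1003.6 kJ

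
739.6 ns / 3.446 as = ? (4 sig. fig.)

(739.6e-9) / (3.446e-18) = 214.63e9

214600000000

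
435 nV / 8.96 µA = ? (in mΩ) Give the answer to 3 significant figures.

(435e-9) / (8.96e-6) = 48.549e-3 Ω

48.5 mΩ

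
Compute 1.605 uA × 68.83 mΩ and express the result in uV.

1.605 × 10⁻⁶ × 68.83 × 10⁻³ = 110.47215 × 10⁻⁹ V

0.11047215 uV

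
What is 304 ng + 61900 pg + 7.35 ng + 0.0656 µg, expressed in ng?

438.85 ng

In ng:
  304 ng → 304
  61900 pg = 61900 × 10^-3 ng = 61.9
  7.35 ng → 7.35
  0.0656 µg = 0.0656 × 10^3 ng = 65.6
Sum: 304 + 61.9 + 7.35 + 65.6 = 438.85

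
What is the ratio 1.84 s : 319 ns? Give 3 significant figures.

5770000

(1.84) / (319 × 10^-9) = 0.005768 × 10^9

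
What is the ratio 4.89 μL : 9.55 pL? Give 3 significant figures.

(4.89e-6) / (9.55e-12) = 0.512e6

512000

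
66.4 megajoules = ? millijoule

66400000000 millijoules

mega = 1e6, milli = 1e-3; factor is 1e9.
66.4 × 1e9 = 66400000000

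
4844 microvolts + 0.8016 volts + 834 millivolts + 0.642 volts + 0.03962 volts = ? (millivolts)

2322.064 millivolts

In millivolts:
  4844 microvolts = 4844 × 10⁻³ millivolts = 4.844
  0.8016 volts = 0.8016 × 10³ millivolts = 801.6
  834 millivolts → 834
  0.642 volts = 0.642 × 10³ millivolts = 642
  0.03962 volts = 0.03962 × 10³ millivolts = 39.62
Sum: 4.844 + 801.6 + 834 + 642 + 39.62 = 2322.064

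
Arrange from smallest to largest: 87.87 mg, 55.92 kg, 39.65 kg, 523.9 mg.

87.87 mg < 523.9 mg < 39.65 kg < 55.92 kg

87.87 mg = 0.08787 g
55.92 kg = 55920 g
39.65 kg = 39650 g
523.9 mg = 0.5239 g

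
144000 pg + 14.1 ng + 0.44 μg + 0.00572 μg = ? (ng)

In ng:
  144000 pg = 144000 × 10⁻³ ng = 144
  14.1 ng → 14.1
  0.44 μg = 0.44 × 10³ ng = 440
  0.00572 μg = 0.00572 × 10³ ng = 5.72
Sum: 144 + 14.1 + 440 + 5.72 = 603.82

603.82 ng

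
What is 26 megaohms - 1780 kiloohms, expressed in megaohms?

In megaohms:
  26 megaohms → 26
  1780 kiloohms = 1780 × 10⁻³ megaohms = 1.78
Difference: 26 - 1.78 = 24.22

24.22 megaohms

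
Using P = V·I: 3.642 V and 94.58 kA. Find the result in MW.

3.642 × 94.58 × 10^3 = 344.46036 × 10^3 W

0.34446036 MW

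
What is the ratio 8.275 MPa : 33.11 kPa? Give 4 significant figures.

249.9

(8.275 × 10⁶) / (33.11 × 10³) = 0.24992 × 10³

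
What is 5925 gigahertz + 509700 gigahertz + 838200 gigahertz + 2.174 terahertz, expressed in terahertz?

1355.999 terahertz

In terahertz:
  5925 gigahertz = 5925e-3 terahertz = 5.925
  509700 gigahertz = 509700e-3 terahertz = 509.7
  838200 gigahertz = 838200e-3 terahertz = 838.2
  2.174 terahertz → 2.174
Sum: 5.925 + 509.7 + 838.2 + 2.174 = 1355.999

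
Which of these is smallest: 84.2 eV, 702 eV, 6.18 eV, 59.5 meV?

59.5 meV

84.2 eV = 84.2 eV
702 eV = 702 eV
6.18 eV = 6.18 eV
59.5 meV = 0.0595 eV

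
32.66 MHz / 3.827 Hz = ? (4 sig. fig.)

(32.66e6) / (3.827) = 8.5341e6

8534000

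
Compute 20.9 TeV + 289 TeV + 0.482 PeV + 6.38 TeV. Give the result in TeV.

798.28 TeV

In TeV:
  20.9 TeV → 20.9
  289 TeV → 289
  0.482 PeV = 0.482e3 TeV = 482
  6.38 TeV → 6.38
Sum: 20.9 + 289 + 482 + 6.38 = 798.28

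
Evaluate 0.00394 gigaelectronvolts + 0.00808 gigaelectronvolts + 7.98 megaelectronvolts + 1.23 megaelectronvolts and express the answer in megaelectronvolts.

21.23 megaelectronvolts

In megaelectronvolts:
  0.00394 gigaelectronvolts = 0.00394e3 megaelectronvolts = 3.94
  0.00808 gigaelectronvolts = 0.00808e3 megaelectronvolts = 8.08
  7.98 megaelectronvolts → 7.98
  1.23 megaelectronvolts → 1.23
Sum: 3.94 + 8.08 + 7.98 + 1.23 = 21.23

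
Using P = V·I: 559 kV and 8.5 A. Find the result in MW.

559e3 × 8.5 = 4751.5e3 W

4.7515 MW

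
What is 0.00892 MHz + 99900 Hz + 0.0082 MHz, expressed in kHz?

117.02 kHz

In kHz:
  0.00892 MHz = 0.00892e3 kHz = 8.92
  99900 Hz = 99900e-3 kHz = 99.9
  0.0082 MHz = 0.0082e3 kHz = 8.2
Sum: 8.92 + 99.9 + 8.2 = 117.02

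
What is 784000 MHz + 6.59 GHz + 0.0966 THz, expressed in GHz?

887.19 GHz

In GHz:
  784000 MHz = 784000e-3 GHz = 784
  6.59 GHz → 6.59
  0.0966 THz = 0.0966e3 GHz = 96.6
Sum: 784 + 6.59 + 96.6 = 887.19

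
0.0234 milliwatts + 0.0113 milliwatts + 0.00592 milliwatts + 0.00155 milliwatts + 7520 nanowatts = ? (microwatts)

In microwatts:
  0.0234 milliwatts = 0.0234 × 10³ microwatts = 23.4
  0.0113 milliwatts = 0.0113 × 10³ microwatts = 11.3
  0.00592 milliwatts = 0.00592 × 10³ microwatts = 5.92
  0.00155 milliwatts = 0.00155 × 10³ microwatts = 1.55
  7520 nanowatts = 7520 × 10⁻³ microwatts = 7.52
Sum: 23.4 + 11.3 + 5.92 + 1.55 + 7.52 = 49.69

49.69 microwatts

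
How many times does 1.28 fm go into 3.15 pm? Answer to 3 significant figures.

(3.15e-12) / (1.28e-15) = 2.461e3

2460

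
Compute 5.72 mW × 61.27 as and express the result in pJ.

5.72 × 10⁻³ × 61.27 × 10⁻¹⁸ = 350.4644 × 10⁻²¹ J

0.0000003504644 pJ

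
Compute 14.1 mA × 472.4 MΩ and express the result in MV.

14.1 × 10^-3 × 472.4 × 10^6 = 6660.84 × 10^3 V

6.66084 MV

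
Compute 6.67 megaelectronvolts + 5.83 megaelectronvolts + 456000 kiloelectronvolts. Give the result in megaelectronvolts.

In megaelectronvolts:
  6.67 megaelectronvolts → 6.67
  5.83 megaelectronvolts → 5.83
  456000 kiloelectronvolts = 456000 × 10^-3 megaelectronvolts = 456
Sum: 6.67 + 5.83 + 456 = 468.5

468.5 megaelectronvolts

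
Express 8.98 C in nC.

(no prefix) = 10⁰, nano = 10⁻⁹; factor is 10⁹.
8.98 × 10⁹ = 8980000000

8980000000 nC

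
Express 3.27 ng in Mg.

nano = 10^-9, mega = 10^6; factor is 10^-15.
3.27 × 10^-15 = 0.00000000000000327

0.00000000000000327 Mg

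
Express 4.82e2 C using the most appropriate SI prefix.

= 482 C; mantissa already in [1, 1000).

482 C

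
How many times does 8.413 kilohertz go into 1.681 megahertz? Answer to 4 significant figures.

199.8

(1.681 × 10⁶) / (8.413 × 10³) = 0.19981 × 10³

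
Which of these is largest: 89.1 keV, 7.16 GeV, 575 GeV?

575 GeV

89.1 keV = 89100 eV
7.16 GeV = 7160000000 eV
575 GeV = 575000000000 eV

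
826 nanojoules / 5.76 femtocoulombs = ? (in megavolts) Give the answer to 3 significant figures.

143 megavolts

(826 × 10^-9) / (5.76 × 10^-15) = 143.4 × 10^6 V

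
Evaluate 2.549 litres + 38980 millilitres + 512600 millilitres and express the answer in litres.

In litres:
  2.549 litres → 2.549
  38980 millilitres = 38980e-3 litres = 38.98
  512600 millilitres = 512600e-3 litres = 512.6
Sum: 2.549 + 38.98 + 512.6 = 554.129

554.129 litres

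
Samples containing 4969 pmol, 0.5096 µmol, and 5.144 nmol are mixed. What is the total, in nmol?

In nmol:
  4969 pmol = 4969 × 10^-3 nmol = 4.969
  0.5096 µmol = 0.5096 × 10^3 nmol = 509.6
  5.144 nmol → 5.144
Sum: 4.969 + 509.6 + 5.144 = 519.713

519.713 nmol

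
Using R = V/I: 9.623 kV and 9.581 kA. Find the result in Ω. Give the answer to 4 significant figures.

(9.623e3) / (9.581e3) = 1.00438 Ω

1.004 Ω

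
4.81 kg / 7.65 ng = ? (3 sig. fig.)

(4.81e3) / (7.65e-9) = 0.6288e12

629000000000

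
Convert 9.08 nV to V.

0.00000000908 V

nano = 10⁻⁹, (no prefix) = 10⁰; factor is 10⁻⁹.
9.08 × 10⁻⁹ = 0.00000000908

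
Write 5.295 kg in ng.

5295000000000 ng

kilo = 1e3, nano = 1e-9; factor is 1e12.
5.295 × 1e12 = 5295000000000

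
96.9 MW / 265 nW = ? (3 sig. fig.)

(96.9 × 10^6) / (265 × 10^-9) = 0.3657 × 10^15

366000000000000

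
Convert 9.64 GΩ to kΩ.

giga = 1e9, kilo = 1e3; factor is 1e6.
9.64 × 1e6 = 9640000

9640000 kΩ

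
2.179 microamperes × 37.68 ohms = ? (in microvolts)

82.10472 microvolts

2.179e-6 × 37.68 = 82.10472e-6 V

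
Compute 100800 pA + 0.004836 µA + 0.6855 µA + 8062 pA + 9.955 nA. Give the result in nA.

In nA:
  100800 pA = 100800 × 10^-3 nA = 100.8
  0.004836 µA = 0.004836 × 10^3 nA = 4.836
  0.6855 µA = 0.6855 × 10^3 nA = 685.5
  8062 pA = 8062 × 10^-3 nA = 8.062
  9.955 nA → 9.955
Sum: 100.8 + 4.836 + 685.5 + 8.062 + 9.955 = 809.153

809.153 nA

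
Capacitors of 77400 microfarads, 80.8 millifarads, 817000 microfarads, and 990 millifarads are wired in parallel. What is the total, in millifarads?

1965.2 millifarads

In millifarads:
  77400 microfarads = 77400e-3 millifarads = 77.4
  80.8 millifarads → 80.8
  817000 microfarads = 817000e-3 millifarads = 817
  990 millifarads → 990
Sum: 77.4 + 80.8 + 817 + 990 = 1965.2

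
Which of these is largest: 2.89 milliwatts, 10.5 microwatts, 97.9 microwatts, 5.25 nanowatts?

2.89 milliwatts

2.89 milliwatts = 0.00289 watts
10.5 microwatts = 0.0000105 watts
97.9 microwatts = 0.0000979 watts
5.25 nanowatts = 0.00000000525 watts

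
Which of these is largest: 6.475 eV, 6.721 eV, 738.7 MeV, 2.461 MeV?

6.475 eV = 6.475 eV
6.721 eV = 6.721 eV
738.7 MeV = 738700000 eV
2.461 MeV = 2461000 eV

738.7 MeV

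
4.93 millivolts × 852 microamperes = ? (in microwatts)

4.93 × 10⁻³ × 852 × 10⁻⁶ = 4200.36 × 10⁻⁹ W

4.20036 microwatts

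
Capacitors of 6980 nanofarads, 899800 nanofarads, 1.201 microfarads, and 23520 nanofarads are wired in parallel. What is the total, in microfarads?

931.501 microfarads

In microfarads:
  6980 nanofarads = 6980 × 10^-3 microfarads = 6.98
  899800 nanofarads = 899800 × 10^-3 microfarads = 899.8
  1.201 microfarads → 1.201
  23520 nanofarads = 23520 × 10^-3 microfarads = 23.52
Sum: 6.98 + 899.8 + 1.201 + 23.52 = 931.501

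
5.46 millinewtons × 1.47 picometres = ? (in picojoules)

0.0080262 picojoules

5.46e-3 × 1.47e-12 = 8.0262e-15 J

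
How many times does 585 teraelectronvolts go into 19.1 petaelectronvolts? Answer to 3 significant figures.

(19.1 × 10¹⁵) / (585 × 10¹²) = 0.03265 × 10³

32.6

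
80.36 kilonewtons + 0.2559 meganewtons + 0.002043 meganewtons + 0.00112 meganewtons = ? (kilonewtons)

In kilonewtons:
  80.36 kilonewtons → 80.36
  0.2559 meganewtons = 0.2559e3 kilonewtons = 255.9
  0.002043 meganewtons = 0.002043e3 kilonewtons = 2.043
  0.00112 meganewtons = 0.00112e3 kilonewtons = 1.12
Sum: 80.36 + 255.9 + 2.043 + 1.12 = 339.423

339.423 kilonewtons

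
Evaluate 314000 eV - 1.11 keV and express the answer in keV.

In keV:
  314000 eV = 314000 × 10⁻³ keV = 314
  1.11 keV → 1.11
Difference: 314 - 1.11 = 312.89

312.89 keV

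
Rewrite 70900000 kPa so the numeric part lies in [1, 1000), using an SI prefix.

= 70.9 × 10⁹ Pa; 10⁹ is giga.

70.9 GPa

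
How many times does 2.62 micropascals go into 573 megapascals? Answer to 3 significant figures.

(573 × 10⁶) / (2.62 × 10⁻⁶) = 218.7 × 10¹²

219000000000000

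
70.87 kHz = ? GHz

0.00007087 GHz

kilo = 10³, giga = 10⁹; factor is 10⁻⁶.
70.87 × 10⁻⁶ = 0.00007087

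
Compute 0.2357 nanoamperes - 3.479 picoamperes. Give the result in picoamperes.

In picoamperes:
  0.2357 nanoamperes = 0.2357 × 10^3 picoamperes = 235.7
  3.479 picoamperes → 3.479
Difference: 235.7 - 3.479 = 232.221

232.221 picoamperes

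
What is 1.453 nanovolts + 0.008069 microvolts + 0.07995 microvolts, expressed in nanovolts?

In nanovolts:
  1.453 nanovolts → 1.453
  0.008069 microvolts = 0.008069e3 nanovolts = 8.069
  0.07995 microvolts = 0.07995e3 nanovolts = 79.95
Sum: 1.453 + 8.069 + 79.95 = 89.472

89.472 nanovolts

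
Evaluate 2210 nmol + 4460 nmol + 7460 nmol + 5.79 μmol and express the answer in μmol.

19.92 μmol

In μmol:
  2210 nmol = 2210 × 10^-3 μmol = 2.21
  4460 nmol = 4460 × 10^-3 μmol = 4.46
  7460 nmol = 7460 × 10^-3 μmol = 7.46
  5.79 μmol → 5.79
Sum: 2.21 + 4.46 + 7.46 + 5.79 = 19.92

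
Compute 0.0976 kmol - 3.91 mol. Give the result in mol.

93.69 mol

In mol:
  0.0976 kmol = 0.0976e3 mol = 97.6
  3.91 mol → 3.91
Difference: 97.6 - 3.91 = 93.69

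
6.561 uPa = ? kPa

0.000000006561 kPa

micro = 10^-6, kilo = 10^3; factor is 10^-9.
6.561 × 10^-9 = 0.000000006561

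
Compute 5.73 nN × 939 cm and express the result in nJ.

53.8047 nJ

5.73e-9 × 939e-2 = 5380.47e-11 J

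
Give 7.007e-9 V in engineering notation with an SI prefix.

= 7.007e-9 V; 1e-9 is nano.

7.007 nV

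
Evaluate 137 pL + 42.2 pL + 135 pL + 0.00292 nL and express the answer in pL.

317.12 pL

In pL:
  137 pL → 137
  42.2 pL → 42.2
  135 pL → 135
  0.00292 nL = 0.00292 × 10^3 pL = 2.92
Sum: 137 + 42.2 + 135 + 2.92 = 317.12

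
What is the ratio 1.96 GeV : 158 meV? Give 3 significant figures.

12400000000

(1.96e9) / (158e-3) = 0.01241e12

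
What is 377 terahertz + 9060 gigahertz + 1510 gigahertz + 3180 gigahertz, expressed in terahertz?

In terahertz:
  377 terahertz → 377
  9060 gigahertz = 9060e-3 terahertz = 9.06
  1510 gigahertz = 1510e-3 terahertz = 1.51
  3180 gigahertz = 3180e-3 terahertz = 3.18
Sum: 377 + 9.06 + 1.51 + 3.18 = 390.75

390.75 terahertz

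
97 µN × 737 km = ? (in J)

97e-6 × 737e3 = 71489e-3 J

71.489 J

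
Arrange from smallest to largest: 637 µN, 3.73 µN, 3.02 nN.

3.02 nN < 3.73 µN < 637 µN

637 µN = 0.000637 N
3.73 µN = 0.00000373 N
3.02 nN = 0.00000000302 N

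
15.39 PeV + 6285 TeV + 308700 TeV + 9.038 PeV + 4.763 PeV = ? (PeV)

344.176 PeV

In PeV:
  15.39 PeV → 15.39
  6285 TeV = 6285 × 10^-3 PeV = 6.285
  308700 TeV = 308700 × 10^-3 PeV = 308.7
  9.038 PeV → 9.038
  4.763 PeV → 4.763
Sum: 15.39 + 6.285 + 308.7 + 9.038 + 4.763 = 344.176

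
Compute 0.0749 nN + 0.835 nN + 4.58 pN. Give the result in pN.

In pN:
  0.0749 nN = 0.0749 × 10³ pN = 74.9
  0.835 nN = 0.835 × 10³ pN = 835
  4.58 pN → 4.58
Sum: 74.9 + 835 + 4.58 = 914.48

914.48 pN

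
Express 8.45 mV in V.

0.00845 V

milli = 10^-3, (no prefix) = 10^0; factor is 10^-3.
8.45 × 10^-3 = 0.00845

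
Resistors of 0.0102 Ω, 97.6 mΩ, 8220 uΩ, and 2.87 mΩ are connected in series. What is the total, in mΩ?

In mΩ:
  0.0102 Ω = 0.0102 × 10³ mΩ = 10.2
  97.6 mΩ → 97.6
  8220 uΩ = 8220 × 10⁻³ mΩ = 8.22
  2.87 mΩ → 2.87
Sum: 10.2 + 97.6 + 8.22 + 2.87 = 118.89

118.89 mΩ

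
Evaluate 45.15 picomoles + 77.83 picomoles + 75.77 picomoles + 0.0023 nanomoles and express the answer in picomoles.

201.05 picomoles

In picomoles:
  45.15 picomoles → 45.15
  77.83 picomoles → 77.83
  75.77 picomoles → 75.77
  0.0023 nanomoles = 0.0023 × 10³ picomoles = 2.3
Sum: 45.15 + 77.83 + 75.77 + 2.3 = 201.05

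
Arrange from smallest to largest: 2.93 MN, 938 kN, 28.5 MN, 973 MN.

938 kN < 2.93 MN < 28.5 MN < 973 MN

2.93 MN = 2930000 N
938 kN = 938000 N
28.5 MN = 28500000 N
973 MN = 973000000 N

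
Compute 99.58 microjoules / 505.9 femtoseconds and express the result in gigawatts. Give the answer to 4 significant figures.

(99.58e-6) / (505.9e-15) = 0.196837e9 W

0.1968 gigawatts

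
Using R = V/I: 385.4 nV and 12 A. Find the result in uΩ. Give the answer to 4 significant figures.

(385.4 × 10⁻⁹) / (12) = 32.1167 × 10⁻⁹ Ω

0.03212 uΩ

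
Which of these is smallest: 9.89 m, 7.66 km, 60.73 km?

9.89 m = 9.89 m
7.66 km = 7660 m
60.73 km = 60730 m

9.89 m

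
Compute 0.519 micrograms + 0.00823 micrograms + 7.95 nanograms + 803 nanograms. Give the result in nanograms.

In nanograms:
  0.519 micrograms = 0.519e3 nanograms = 519
  0.00823 micrograms = 0.00823e3 nanograms = 8.23
  7.95 nanograms → 7.95
  803 nanograms → 803
Sum: 519 + 8.23 + 7.95 + 803 = 1338.18

1338.18 nanograms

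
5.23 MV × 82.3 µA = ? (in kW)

5.23 × 10^6 × 82.3 × 10^-6 = 430.429 W

0.430429 kW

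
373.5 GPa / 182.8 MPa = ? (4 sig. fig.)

2043

(373.5 × 10⁹) / (182.8 × 10⁶) = 2.0432 × 10³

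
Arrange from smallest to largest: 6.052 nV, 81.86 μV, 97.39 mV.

6.052 nV < 81.86 μV < 97.39 mV

6.052 nV = 0.000000006052 V
81.86 μV = 0.00008186 V
97.39 mV = 0.09739 V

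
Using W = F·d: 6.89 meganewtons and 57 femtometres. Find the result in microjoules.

0.39273 microjoules

6.89 × 10^6 × 57 × 10^-15 = 392.73 × 10^-9 J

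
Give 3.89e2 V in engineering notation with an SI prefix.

= 389 V; mantissa already in [1, 1000).

389 V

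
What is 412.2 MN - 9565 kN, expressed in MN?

402.635 MN

In MN:
  412.2 MN → 412.2
  9565 kN = 9565 × 10⁻³ MN = 9.565
Difference: 412.2 - 9.565 = 402.635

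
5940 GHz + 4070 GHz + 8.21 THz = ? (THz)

In THz:
  5940 GHz = 5940e-3 THz = 5.94
  4070 GHz = 4070e-3 THz = 4.07
  8.21 THz → 8.21
Sum: 5.94 + 4.07 + 8.21 = 18.22

18.22 THz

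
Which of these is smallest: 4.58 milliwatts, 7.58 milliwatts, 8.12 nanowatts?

8.12 nanowatts

4.58 milliwatts = 0.00458 watts
7.58 milliwatts = 0.00758 watts
8.12 nanowatts = 0.00000000812 watts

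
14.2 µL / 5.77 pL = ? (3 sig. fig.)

(14.2 × 10⁻⁶) / (5.77 × 10⁻¹²) = 2.461 × 10⁶

2460000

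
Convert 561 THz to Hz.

561000000000000 Hz

tera = 10¹², (no prefix) = 10⁰; factor is 10¹².
561 × 10¹² = 561000000000000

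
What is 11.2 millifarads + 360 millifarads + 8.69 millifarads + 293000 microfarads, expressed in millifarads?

In millifarads:
  11.2 millifarads → 11.2
  360 millifarads → 360
  8.69 millifarads → 8.69
  293000 microfarads = 293000 × 10⁻³ millifarads = 293
Sum: 11.2 + 360 + 8.69 + 293 = 672.89

672.89 millifarads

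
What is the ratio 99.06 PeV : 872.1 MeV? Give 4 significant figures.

113600000

(99.06e15) / (872.1e6) = 0.11359e9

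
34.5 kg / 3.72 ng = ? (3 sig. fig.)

9270000000000

(34.5 × 10³) / (3.72 × 10⁻⁹) = 9.274 × 10¹²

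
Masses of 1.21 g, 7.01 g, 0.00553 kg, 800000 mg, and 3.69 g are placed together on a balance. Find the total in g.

817.44 g

In g:
  1.21 g → 1.21
  7.01 g → 7.01
  0.00553 kg = 0.00553e3 g = 5.53
  800000 mg = 800000e-3 g = 800
  3.69 g → 3.69
Sum: 1.21 + 7.01 + 5.53 + 800 + 3.69 = 817.44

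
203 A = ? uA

(no prefix) = 10⁰, micro = 10⁻⁶; factor is 10⁶.
203 × 10⁶ = 203000000

203000000 uA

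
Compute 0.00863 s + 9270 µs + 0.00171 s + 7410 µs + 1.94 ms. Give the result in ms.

28.96 ms

In ms:
  0.00863 s = 0.00863e3 ms = 8.63
  9270 µs = 9270e-3 ms = 9.27
  0.00171 s = 0.00171e3 ms = 1.71
  7410 µs = 7410e-3 ms = 7.41
  1.94 ms → 1.94
Sum: 8.63 + 9.27 + 1.71 + 7.41 + 1.94 = 28.96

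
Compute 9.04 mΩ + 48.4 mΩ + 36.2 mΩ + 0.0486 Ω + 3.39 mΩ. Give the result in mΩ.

In mΩ:
  9.04 mΩ → 9.04
  48.4 mΩ → 48.4
  36.2 mΩ → 36.2
  0.0486 Ω = 0.0486 × 10^3 mΩ = 48.6
  3.39 mΩ → 3.39
Sum: 9.04 + 48.4 + 36.2 + 48.6 + 3.39 = 145.63

145.63 mΩ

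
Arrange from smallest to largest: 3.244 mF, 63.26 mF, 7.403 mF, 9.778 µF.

9.778 µF < 3.244 mF < 7.403 mF < 63.26 mF

3.244 mF = 0.003244 F
63.26 mF = 0.06326 F
7.403 mF = 0.007403 F
9.778 µF = 0.000009778 F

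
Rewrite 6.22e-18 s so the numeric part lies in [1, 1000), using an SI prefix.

= 6.22e-18 s; 1e-18 is atto.

6.22 as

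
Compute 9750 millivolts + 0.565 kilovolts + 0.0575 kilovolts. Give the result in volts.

In volts:
  9750 millivolts = 9750e-3 volts = 9.75
  0.565 kilovolts = 0.565e3 volts = 565
  0.0575 kilovolts = 0.0575e3 volts = 57.5
Sum: 9.75 + 565 + 57.5 = 632.25

632.25 volts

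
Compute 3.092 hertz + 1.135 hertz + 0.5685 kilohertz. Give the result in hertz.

572.727 hertz

In hertz:
  3.092 hertz → 3.092
  1.135 hertz → 1.135
  0.5685 kilohertz = 0.5685 × 10³ hertz = 568.5
Sum: 3.092 + 1.135 + 568.5 = 572.727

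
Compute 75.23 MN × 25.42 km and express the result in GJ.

75.23 × 10^6 × 25.42 × 10^3 = 1912.3466 × 10^9 J

1912.3466 GJ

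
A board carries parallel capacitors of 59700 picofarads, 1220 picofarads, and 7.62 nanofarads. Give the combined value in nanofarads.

68.54 nanofarads

In nanofarads:
  59700 picofarads = 59700 × 10⁻³ nanofarads = 59.7
  1220 picofarads = 1220 × 10⁻³ nanofarads = 1.22
  7.62 nanofarads → 7.62
Sum: 59.7 + 1.22 + 7.62 = 68.54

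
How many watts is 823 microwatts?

micro = 10^-6, (no prefix) = 10^0; factor is 10^-6.
823 × 10^-6 = 0.000823

0.000823 watts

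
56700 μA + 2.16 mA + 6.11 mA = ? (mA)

In mA:
  56700 μA = 56700 × 10⁻³ mA = 56.7
  2.16 mA → 2.16
  6.11 mA → 6.11
Sum: 56.7 + 2.16 + 6.11 = 64.97

64.97 mA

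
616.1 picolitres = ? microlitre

0.0006161 microlitres

pico = 10⁻¹², micro = 10⁻⁶; factor is 10⁻⁶.
616.1 × 10⁻⁶ = 0.0006161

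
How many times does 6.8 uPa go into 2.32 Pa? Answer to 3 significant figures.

341000

(2.32) / (6.8e-6) = 0.3412e6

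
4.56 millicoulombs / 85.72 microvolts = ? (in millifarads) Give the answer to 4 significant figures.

53200 millifarads

(4.56 × 10⁻³) / (85.72 × 10⁻⁶) = 0.0531965 × 10³ F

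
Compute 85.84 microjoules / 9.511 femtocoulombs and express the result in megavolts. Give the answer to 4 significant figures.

(85.84 × 10^-6) / (9.511 × 10^-15) = 9.02534 × 10^9 V

9025 megavolts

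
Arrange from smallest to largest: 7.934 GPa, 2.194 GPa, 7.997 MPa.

7.934 GPa = 7934000000 Pa
2.194 GPa = 2194000000 Pa
7.997 MPa = 7997000 Pa

7.997 MPa < 2.194 GPa < 7.934 GPa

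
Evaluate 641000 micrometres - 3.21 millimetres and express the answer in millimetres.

In millimetres:
  641000 micrometres = 641000e-3 millimetres = 641
  3.21 millimetres → 3.21
Difference: 641 - 3.21 = 637.79

637.79 millimetres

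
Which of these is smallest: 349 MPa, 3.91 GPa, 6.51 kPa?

349 MPa = 349000000 Pa
3.91 GPa = 3910000000 Pa
6.51 kPa = 6510 Pa

6.51 kPa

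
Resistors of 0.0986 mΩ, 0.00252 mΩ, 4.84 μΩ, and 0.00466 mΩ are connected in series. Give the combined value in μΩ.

110.62 μΩ

In μΩ:
  0.0986 mΩ = 0.0986 × 10³ μΩ = 98.6
  0.00252 mΩ = 0.00252 × 10³ μΩ = 2.52
  4.84 μΩ → 4.84
  0.00466 mΩ = 0.00466 × 10³ μΩ = 4.66
Sum: 98.6 + 2.52 + 4.84 + 4.66 = 110.62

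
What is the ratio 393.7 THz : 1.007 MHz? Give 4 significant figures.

391000000

(393.7e12) / (1.007e6) = 390.96e6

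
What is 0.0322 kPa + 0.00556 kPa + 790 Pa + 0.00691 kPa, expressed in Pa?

834.67 Pa

In Pa:
  0.0322 kPa = 0.0322e3 Pa = 32.2
  0.00556 kPa = 0.00556e3 Pa = 5.56
  790 Pa → 790
  0.00691 kPa = 0.00691e3 Pa = 6.91
Sum: 32.2 + 5.56 + 790 + 6.91 = 834.67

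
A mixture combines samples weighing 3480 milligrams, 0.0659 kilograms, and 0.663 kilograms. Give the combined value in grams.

In grams:
  3480 milligrams = 3480 × 10^-3 grams = 3.48
  0.0659 kilograms = 0.0659 × 10^3 grams = 65.9
  0.663 kilograms = 0.663 × 10^3 grams = 663
Sum: 3.48 + 65.9 + 663 = 732.38

732.38 grams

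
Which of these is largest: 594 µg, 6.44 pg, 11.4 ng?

594 µg = 0.000594 g
6.44 pg = 0.00000000000644 g
11.4 ng = 0.0000000114 g

594 µg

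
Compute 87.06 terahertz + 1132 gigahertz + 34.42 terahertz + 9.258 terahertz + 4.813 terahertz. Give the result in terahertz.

In terahertz:
  87.06 terahertz → 87.06
  1132 gigahertz = 1132e-3 terahertz = 1.132
  34.42 terahertz → 34.42
  9.258 terahertz → 9.258
  4.813 terahertz → 4.813
Sum: 87.06 + 1.132 + 34.42 + 9.258 + 4.813 = 136.683

136.683 terahertz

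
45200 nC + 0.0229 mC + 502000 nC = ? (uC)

570.1 uC

In uC:
  45200 nC = 45200 × 10^-3 uC = 45.2
  0.0229 mC = 0.0229 × 10^3 uC = 22.9
  502000 nC = 502000 × 10^-3 uC = 502
Sum: 45.2 + 22.9 + 502 = 570.1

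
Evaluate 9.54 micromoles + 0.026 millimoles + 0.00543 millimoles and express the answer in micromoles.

40.97 micromoles

In micromoles:
  9.54 micromoles → 9.54
  0.026 millimoles = 0.026e3 micromoles = 26
  0.00543 millimoles = 0.00543e3 micromoles = 5.43
Sum: 9.54 + 26 + 5.43 = 40.97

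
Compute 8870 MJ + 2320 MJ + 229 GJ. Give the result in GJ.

In GJ:
  8870 MJ = 8870 × 10⁻³ GJ = 8.87
  2320 MJ = 2320 × 10⁻³ GJ = 2.32
  229 GJ → 229
Sum: 8.87 + 2.32 + 229 = 240.19

240.19 GJ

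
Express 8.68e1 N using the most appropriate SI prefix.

= 86.8 N; mantissa already in [1, 1000).

86.8 N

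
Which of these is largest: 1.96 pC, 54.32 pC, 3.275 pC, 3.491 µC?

1.96 pC = 0.00000000000196 C
54.32 pC = 0.00000000005432 C
3.275 pC = 0.000000000003275 C
3.491 µC = 0.000003491 C

3.491 µC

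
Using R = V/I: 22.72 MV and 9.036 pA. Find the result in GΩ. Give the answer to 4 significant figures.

2514000000 GΩ

(22.72 × 10^6) / (9.036 × 10^-12) = 2.51439 × 10^18 Ω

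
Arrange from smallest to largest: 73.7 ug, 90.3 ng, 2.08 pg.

73.7 ug = 0.0000737 g
90.3 ng = 0.0000000903 g
2.08 pg = 0.00000000000208 g

2.08 pg < 90.3 ng < 73.7 ug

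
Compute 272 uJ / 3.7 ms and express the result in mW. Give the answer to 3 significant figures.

(272 × 10⁻⁶) / (3.7 × 10⁻³) = 73.514 × 10⁻³ W

73.5 mW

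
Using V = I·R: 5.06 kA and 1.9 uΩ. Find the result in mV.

5.06e3 × 1.9e-6 = 9.614e-3 V

9.614 mV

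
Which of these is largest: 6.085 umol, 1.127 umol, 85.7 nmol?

6.085 umol = 0.000006085 mol
1.127 umol = 0.000001127 mol
85.7 nmol = 0.0000000857 mol

6.085 umol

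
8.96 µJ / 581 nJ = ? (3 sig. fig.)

15.4

(8.96 × 10⁻⁶) / (581 × 10⁻⁹) = 0.01542 × 10³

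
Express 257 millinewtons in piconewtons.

257000000000 piconewtons

milli = 1e-3, pico = 1e-12; factor is 1e9.
257 × 1e9 = 257000000000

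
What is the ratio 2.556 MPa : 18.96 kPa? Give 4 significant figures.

(2.556 × 10⁶) / (18.96 × 10³) = 0.13481 × 10³

134.8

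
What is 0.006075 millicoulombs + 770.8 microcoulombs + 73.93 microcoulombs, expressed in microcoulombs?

In microcoulombs:
  0.006075 millicoulombs = 0.006075e3 microcoulombs = 6.075
  770.8 microcoulombs → 770.8
  73.93 microcoulombs → 73.93
Sum: 6.075 + 770.8 + 73.93 = 850.805

850.805 microcoulombs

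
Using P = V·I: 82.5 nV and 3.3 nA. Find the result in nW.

0.00000027225 nW

82.5 × 10^-9 × 3.3 × 10^-9 = 272.25 × 10^-18 W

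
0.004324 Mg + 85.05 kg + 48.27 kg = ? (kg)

137.644 kg

In kg:
  0.004324 Mg = 0.004324e3 kg = 4.324
  85.05 kg → 85.05
  48.27 kg → 48.27
Sum: 4.324 + 85.05 + 48.27 = 137.644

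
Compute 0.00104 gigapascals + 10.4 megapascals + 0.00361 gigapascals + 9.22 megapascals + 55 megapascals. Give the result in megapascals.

In megapascals:
  0.00104 gigapascals = 0.00104e3 megapascals = 1.04
  10.4 megapascals → 10.4
  0.00361 gigapascals = 0.00361e3 megapascals = 3.61
  9.22 megapascals → 9.22
  55 megapascals → 55
Sum: 1.04 + 10.4 + 3.61 + 9.22 + 55 = 79.27

79.27 megapascals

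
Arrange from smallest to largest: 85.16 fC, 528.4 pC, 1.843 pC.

85.16 fC < 1.843 pC < 528.4 pC

85.16 fC = 0.00000000000008516 C
528.4 pC = 0.0000000005284 C
1.843 pC = 0.000000000001843 C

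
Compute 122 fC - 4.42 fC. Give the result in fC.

In fC:
  122 fC → 122
  4.42 fC → 4.42
Difference: 122 - 4.42 = 117.58

117.58 fC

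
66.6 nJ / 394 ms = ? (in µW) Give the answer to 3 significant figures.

(66.6 × 10⁻⁹) / (394 × 10⁻³) = 0.16904 × 10⁻⁶ W

0.169 µW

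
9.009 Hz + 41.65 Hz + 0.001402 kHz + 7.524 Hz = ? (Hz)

In Hz:
  9.009 Hz → 9.009
  41.65 Hz → 41.65
  0.001402 kHz = 0.001402 × 10³ Hz = 1.402
  7.524 Hz → 7.524
Sum: 9.009 + 41.65 + 1.402 + 7.524 = 59.585

59.585 Hz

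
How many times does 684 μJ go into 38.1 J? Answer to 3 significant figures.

(38.1) / (684 × 10^-6) = 0.0557 × 10^6

55700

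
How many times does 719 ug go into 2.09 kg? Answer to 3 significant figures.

2910000

(2.09e3) / (719e-6) = 0.002907e9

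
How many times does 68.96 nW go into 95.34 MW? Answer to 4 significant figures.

(95.34 × 10^6) / (68.96 × 10^-9) = 1.3825 × 10^15

1383000000000000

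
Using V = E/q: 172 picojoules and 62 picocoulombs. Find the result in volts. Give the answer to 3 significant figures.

2.77 volts

(172 × 10⁻¹²) / (62 × 10⁻¹²) = 2.7742 V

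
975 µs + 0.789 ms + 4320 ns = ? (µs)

In µs:
  975 µs → 975
  0.789 ms = 0.789 × 10³ µs = 789
  4320 ns = 4320 × 10⁻³ µs = 4.32
Sum: 975 + 789 + 4.32 = 1768.32

1768.32 µs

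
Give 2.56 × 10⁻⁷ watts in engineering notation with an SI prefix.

256 nanowatts

= 256 × 10⁻⁹ watts; 10⁻⁹ is nano.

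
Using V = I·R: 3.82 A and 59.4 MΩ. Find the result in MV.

226.908 MV

3.82 × 59.4e6 = 226.908e6 V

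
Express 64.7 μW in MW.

0.0000000000647 MW

micro = 10⁻⁶, mega = 10⁶; factor is 10⁻¹².
64.7 × 10⁻¹² = 0.0000000000647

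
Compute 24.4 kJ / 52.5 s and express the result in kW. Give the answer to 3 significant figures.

0.465 kW

(24.4e3) / (52.5) = 0.46476e3 W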